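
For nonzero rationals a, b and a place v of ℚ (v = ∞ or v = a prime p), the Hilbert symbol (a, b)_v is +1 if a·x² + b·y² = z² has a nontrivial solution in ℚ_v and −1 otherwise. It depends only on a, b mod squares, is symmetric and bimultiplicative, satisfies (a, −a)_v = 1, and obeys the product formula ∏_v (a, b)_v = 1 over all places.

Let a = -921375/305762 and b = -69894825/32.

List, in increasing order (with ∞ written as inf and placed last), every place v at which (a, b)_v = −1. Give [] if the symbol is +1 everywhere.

(a, b) ≡ (-910, -114114) mod (ℚ^×)²; places V = {2, 3, 5, 7, 11, 13, 17, 19, 23, ∞}.
(a,b)_5: α=3, u≡2; β=2, v≡1 (mod 5); (2|5)=-1, (1|5)=+1; sign (−1)^0·-1^2·+1^3 = +1.
(a,b)_3: α=4, u≡2; β=1, v≡2 (mod 3); (2|3)=-1, (2|3)=-1; sign (−1)^0·-1^1·-1^4 = -1.
(a,b)_23: α=-2, u≡17; β=0, v≡4 (mod 23); (17|23)=-1, (4|23)=+1; sign (−1)^0·-1^0·+1^-2 = +1.
(a,b)_∞: sgn(-910)=−, sgn(-114114)=−, so -1.
(a,b)_17: α=-2, u≡2; β=0, v≡11 (mod 17); (2|17)=+1, (11|17)=-1; sign (−1)^0·+1^0·-1^-2 = +1.
(a,b)_19: α=0, u≡13; β=1, v≡11 (mod 19); (13|19)=-1, (11|19)=+1; sign (−1)^0·-1^1·+1^0 = -1.
(a,b)_11: α=0, u≡3; β=1, v≡2 (mod 11); (3|11)=+1, (2|11)=-1; sign (−1)^0·+1^1·-1^0 = +1.
(a,b)_2: α=-1, β=-5; u≡1, v≡7 (mod 8); ε(u)ε(v)=0·1, αω(v)=-1·0, βω(u)=-5·0; sum ≡ 0  ⇒  +1.
(a,b)_13: α=1, u≡7; β=1, v≡9 (mod 13); (7|13)=-1, (9|13)=+1; sign (−1)^0·-1^1·+1^1 = -1.
(a,b)_7: α=1, u≡5; β=3, v≡4 (mod 7); (5|7)=-1, (4|7)=+1; sign (−1)^1·-1^3·+1^1 = +1.
|Ram(-910, -114114)| = 4, even; anisotropic at {3, 13, 19, ∞}.

[3, 13, 19, inf]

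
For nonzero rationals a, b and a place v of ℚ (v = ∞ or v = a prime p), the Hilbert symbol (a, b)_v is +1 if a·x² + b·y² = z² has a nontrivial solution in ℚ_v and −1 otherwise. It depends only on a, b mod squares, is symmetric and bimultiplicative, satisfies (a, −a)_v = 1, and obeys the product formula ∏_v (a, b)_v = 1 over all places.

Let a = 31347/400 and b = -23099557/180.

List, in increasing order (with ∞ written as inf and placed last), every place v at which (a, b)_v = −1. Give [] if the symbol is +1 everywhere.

Mod squares: a ≡ 43, b ≡ -65. Check v ∈ {∞, 2, 3, 5, 13, 31, 43}.
v=5: a=5^-2·(≡2), b=5^-1·(≡3) mod 5; (2|5)=-1, (3|5)=-1; (−1)^{-2·-1·2}·(-1)^-1·(-1)^-2 = -1.
v=43: a=43^1·(≡23), b=43^2·(≡24) mod 43; (23|43)=+1, (24|43)=+1; (−1)^{1·2·21}·(+1)^2·(+1)^1 = +1.
v=3: a=3^6·(≡1), b=3^-2·(≡1) mod 3; (1|3)=+1, (1|3)=+1; (−1)^{6·-2·1}·(+1)^-2·(+1)^6 = +1.
v=2: v_2(a)=-4, v_2(b)=-2; units ≡ 3, 7 (mod 8); ε·ε+αω+βω = 1·1+-4·0+-2·1 ≡ 1  ⇒  (a,b)_2 = -1.
v=∞: 43 > 0 and -65 < 0  ⇒  (a,b)_∞ = +1.
v=31: a=31^0·(≡29), b=31^2·(≡2) mod 31; (29|31)=-1, (2|31)=+1; (−1)^{0·2·15}·(-1)^2·(+1)^0 = +1.
v=13: a=13^0·(≡3), b=13^1·(≡5) mod 13; (3|13)=+1, (5|13)=-1; (−1)^{0·1·6}·(+1)^1·(-1)^0 = +1.
(43, -65 / ℚ) ramifies at {2, 5}: a division algebra.

[2, 5]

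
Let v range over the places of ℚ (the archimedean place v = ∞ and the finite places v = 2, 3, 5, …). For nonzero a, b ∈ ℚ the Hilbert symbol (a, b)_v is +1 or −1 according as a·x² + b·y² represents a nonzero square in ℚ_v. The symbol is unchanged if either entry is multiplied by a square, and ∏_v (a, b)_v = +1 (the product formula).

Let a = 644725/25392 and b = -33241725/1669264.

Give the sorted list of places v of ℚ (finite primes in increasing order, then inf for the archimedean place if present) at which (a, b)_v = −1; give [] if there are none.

[2, 3, 17, 37]

Mod squares: a ≡ 77367, b ≡ -1221. Check v ∈ {∞, 2, 3, 5, 11, 17, 19, 23, 37, 41}.
v=23: a=23^-2·(≡6), b=23^0·(≡21) mod 23; (6|23)=+1, (21|23)=-1; (−1)^{-2·0·11}·(+1)^0·(-1)^-2 = +1.
v=17: a=17^1·(≡6), b=17^-2·(≡11) mod 17; (6|17)=-1, (11|17)=-1; (−1)^{1·-2·8}·(-1)^-2·(-1)^1 = -1.
v=5: a=5^2·(≡2), b=5^2·(≡4) mod 5; (2|5)=-1, (4|5)=+1; (−1)^{2·2·2}·(-1)^2·(+1)^2 = +1.
v=11: a=11^0·(≡1), b=11^3·(≡2) mod 11; (1|11)=+1, (2|11)=-1; (−1)^{0·3·5}·(+1)^3·(-1)^0 = +1.
v=37: a=37^1·(≡22), b=37^1·(≡1) mod 37; (22|37)=-1, (1|37)=+1; (−1)^{1·1·18}·(-1)^1·(+1)^1 = -1.
v=41: a=41^1·(≡8), b=41^0·(≡36) mod 41; (8|41)=+1, (36|41)=+1; (−1)^{1·0·20}·(+1)^0·(+1)^1 = +1.
v=19: a=19^0·(≡14), b=19^-2·(≡15) mod 19; (14|19)=-1, (15|19)=-1; (−1)^{0·-2·9}·(-1)^-2·(-1)^0 = +1.
v=2: v_2(a)=-4, v_2(b)=-4; units ≡ 7, 3 (mod 8); ε·ε+αω+βω = 1·1+-4·1+-4·0 ≡ 1  ⇒  (a,b)_2 = -1.
v=∞: 77367 > 0 and -1221 < 0  ⇒  (a,b)_∞ = +1.
v=3: a=3^-1·(≡1), b=3^3·(≡1) mod 3; (1|3)=+1, (1|3)=+1; (−1)^{-1·3·1}·(+1)^3·(+1)^-1 = -1.
Ram(77367, -1221) = {2, 3, 17, 37}; no ℚ_2-point on the conic.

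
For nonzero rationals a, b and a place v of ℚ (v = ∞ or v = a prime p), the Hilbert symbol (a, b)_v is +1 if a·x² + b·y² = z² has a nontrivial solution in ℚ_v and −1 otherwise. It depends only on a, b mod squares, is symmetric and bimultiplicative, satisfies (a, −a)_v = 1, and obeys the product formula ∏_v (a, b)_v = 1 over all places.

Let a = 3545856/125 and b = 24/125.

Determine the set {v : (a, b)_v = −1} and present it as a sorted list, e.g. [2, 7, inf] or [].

[2, 3]

Mod squares: a ≡ 95, b ≡ 30. Check v ∈ {∞, 2, 3, 5, 19}.
v=2: v_2(a)=8, v_2(b)=3; units ≡ 7, 7 (mod 8); ε·ε+αω+βω = 1·1+8·0+3·0 ≡ 1  ⇒  (a,b)_2 = -1.
v=∞: 95 > 0 and 30 > 0  ⇒  (a,b)_∞ = +1.
v=3: a=3^6·(≡2), b=3^1·(≡1) mod 3; (2|3)=-1, (1|3)=+1; (−1)^{6·1·1}·(-1)^1·(+1)^6 = -1.
v=5: a=5^-3·(≡1), b=5^-3·(≡4) mod 5; (1|5)=+1, (4|5)=+1; (−1)^{-3·-3·2}·(+1)^-3·(+1)^-3 = +1.
v=19: a=19^1·(≡4), b=19^0·(≡16) mod 19; (4|19)=+1, (16|19)=+1; (−1)^{1·0·9}·(+1)^0·(+1)^1 = +1.
|Ram(95, 30)| = 2, even; anisotropic at {2, 3}.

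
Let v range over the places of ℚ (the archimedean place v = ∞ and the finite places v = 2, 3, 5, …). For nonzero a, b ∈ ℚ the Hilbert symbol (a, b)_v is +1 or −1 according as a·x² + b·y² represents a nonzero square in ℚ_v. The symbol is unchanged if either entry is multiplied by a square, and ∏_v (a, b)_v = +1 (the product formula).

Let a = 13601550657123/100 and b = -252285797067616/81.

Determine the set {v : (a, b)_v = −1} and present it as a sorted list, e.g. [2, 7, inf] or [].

[2, 23]

(a, b) ≡ (43, -488566) mod (ℚ^×)²; places V = {2, 3, 5, 11, 13, 19, 23, 43, ∞}.
(a,b)_11: α=2, u≡10; β=0, v≡10 (mod 11); (10|11)=-1, (10|11)=-1; sign (−1)^0·-1^0·-1^2 = +1.
(a,b)_2: α=-2, β=5; u≡3, v≡5 (mod 8); ε(u)ε(v)=1·0, αω(v)=-2·1, βω(u)=5·1; sum ≡ 1  ⇒  -1.
(a,b)_23: α=2, u≡17; β=3, v≡20 (mod 23); (17|23)=-1, (20|23)=-1; sign (−1)^0·-1^3·-1^2 = -1.
(a,b)_19: α=2, u≡1; β=3, v≡10 (mod 19); (1|19)=+1, (10|19)=-1; sign (−1)^0·+1^3·-1^2 = +1.
(a,b)_3: α=4, u≡1; β=-4, v≡2 (mod 3); (1|3)=+1, (2|3)=-1; sign (−1)^0·+1^-4·-1^4 = +1.
(a,b)_13: α=2, u≡12; β=3, v≡12 (mod 13); (12|13)=+1, (12|13)=+1; sign (−1)^0·+1^3·+1^2 = +1.
(a,b)_43: α=1, u≡10; β=1, v≡26 (mod 43); (10|43)=+1, (26|43)=-1; sign (−1)^1·+1^1·-1^1 = +1.
(a,b)_∞: sgn(43)=+, sgn(-488566)=−, so +1.
(a,b)_5: α=-2, u≡2; β=0, v≡4 (mod 5); (2|5)=-1, (4|5)=+1; sign (−1)^0·-1^0·+1^-2 = +1.
|Ram(43, -488566)| = 2, even; anisotropic at {2, 23}.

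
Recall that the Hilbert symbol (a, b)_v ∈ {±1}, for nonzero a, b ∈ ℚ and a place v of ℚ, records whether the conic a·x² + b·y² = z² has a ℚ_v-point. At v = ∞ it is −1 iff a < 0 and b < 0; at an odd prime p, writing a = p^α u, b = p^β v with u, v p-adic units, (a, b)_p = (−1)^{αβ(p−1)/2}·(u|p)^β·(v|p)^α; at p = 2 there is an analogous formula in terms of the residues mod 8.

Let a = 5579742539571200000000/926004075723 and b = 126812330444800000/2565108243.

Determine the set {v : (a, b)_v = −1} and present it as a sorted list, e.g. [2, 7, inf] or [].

[11, 13]

Mod squares: a ≡ 546, b ≡ 15015. Check v ∈ {∞, 2, 3, 5, 7, 11, 13, 19}.
v=3: a=3^-9·(≡2), b=3^-9·(≡1) mod 3; (2|3)=-1, (1|3)=+1; (−1)^{-9·-9·1}·(-1)^-9·(+1)^-9 = +1.
v=19: a=19^-6·(≡12), b=19^-4·(≡16) mod 19; (12|19)=-1, (16|19)=+1; (−1)^{-6·-4·9}·(-1)^-4·(+1)^-6 = +1.
v=13: a=13^3·(≡12), b=13^3·(≡2) mod 13; (12|13)=+1, (2|13)=-1; (−1)^{3·3·6}·(+1)^3·(-1)^3 = -1.
v=∞: 546 > 0 and 15015 > 0  ⇒  (a,b)_∞ = +1.
v=7: a=7^1·(≡1), b=7^1·(≡5) mod 7; (1|7)=+1, (5|7)=-1; (−1)^{1·1·3}·(+1)^1·(-1)^1 = +1.
v=11: a=11^6·(≡2), b=11^5·(≡1) mod 11; (2|11)=-1, (1|11)=+1; (−1)^{6·5·5}·(-1)^5·(+1)^6 = -1.
v=5: a=5^8·(≡4), b=5^5·(≡2) mod 5; (4|5)=+1, (2|5)=-1; (−1)^{8·5·2}·(+1)^5·(-1)^8 = +1.
v=2: v_2(a)=19, v_2(b)=14; units ≡ 1, 7 (mod 8); ε·ε+αω+βω = 0·1+19·0+14·0 ≡ 0  ⇒  (a,b)_2 = +1.
(546, 15015 / ℚ) ramifies at {11, 13}: a division algebra.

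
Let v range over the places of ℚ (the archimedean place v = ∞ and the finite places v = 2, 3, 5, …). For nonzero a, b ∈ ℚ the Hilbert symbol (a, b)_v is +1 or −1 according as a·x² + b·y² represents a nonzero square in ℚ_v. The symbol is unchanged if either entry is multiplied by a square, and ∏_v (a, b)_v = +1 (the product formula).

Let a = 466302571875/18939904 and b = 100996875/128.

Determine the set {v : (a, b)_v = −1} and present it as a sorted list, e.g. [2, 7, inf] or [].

(a, b) ≡ (35, 3990) mod (ℚ^×)²; places V = {2, 3, 5, 7, 17, 19, ∞}.
(a,b)_2: α=-16, β=-7; u≡3, v≡3 (mod 8); ε(u)ε(v)=1·1, αω(v)=-16·1, βω(u)=-7·1; sum ≡ 0  ⇒  +1.
(a,b)_7: α=1, u≡5; β=1, v≡6 (mod 7); (5|7)=-1, (6|7)=-1; sign (−1)^1·-1^1·-1^1 = -1.
(a,b)_17: α=-2, u≡8; β=0, v≡5 (mod 17); (8|17)=+1, (5|17)=-1; sign (−1)^0·+1^0·-1^-2 = +1.
(a,b)_3: α=10, u≡2; β=5, v≡1 (mod 3); (2|3)=-1, (1|3)=+1; sign (−1)^0·-1^5·+1^10 = -1.
(a,b)_∞: sgn(35)=+, sgn(3990)=+, so +1.
(a,b)_5: α=5, u≡2; β=5, v≡3 (mod 5); (2|5)=-1, (3|5)=-1; sign (−1)^0·-1^5·-1^5 = +1.
(a,b)_19: α=2, u≡1; β=1, v≡1 (mod 19); (1|19)=+1, (1|19)=+1; sign (−1)^0·+1^1·+1^2 = +1.
Ram(35, 3990) = {3, 7}; no ℚ_3-point on the conic.

[3, 7]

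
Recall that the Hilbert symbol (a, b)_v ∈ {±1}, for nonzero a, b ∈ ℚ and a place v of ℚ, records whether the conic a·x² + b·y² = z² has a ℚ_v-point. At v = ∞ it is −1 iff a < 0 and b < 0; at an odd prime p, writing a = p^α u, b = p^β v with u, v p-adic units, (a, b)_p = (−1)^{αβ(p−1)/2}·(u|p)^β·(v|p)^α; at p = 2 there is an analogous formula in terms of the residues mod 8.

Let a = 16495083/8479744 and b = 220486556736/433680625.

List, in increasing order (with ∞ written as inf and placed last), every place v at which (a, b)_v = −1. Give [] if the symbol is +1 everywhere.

Mod squares: a ≡ 187, b ≡ 80401. Check v ∈ {∞, 2, 3, 5, 7, 11, 13, 17, 23, 37, 41, 53}.
v=7: a=7^-2·(≡5), b=7^-4·(≡3) mod 7; (5|7)=-1, (3|7)=-1; (−1)^{-2·-4·3}·(-1)^-4·(-1)^-2 = +1.
v=23: a=23^0·(≡1), b=23^2·(≡18) mod 23; (1|23)=+1, (18|23)=+1; (−1)^{0·2·11}·(+1)^2·(+1)^0 = +1.
v=13: a=13^-2·(≡8), b=13^0·(≡4) mod 13; (8|13)=-1, (4|13)=+1; (−1)^{-2·0·6}·(-1)^0·(+1)^-2 = +1.
v=3: a=3^6·(≡1), b=3^4·(≡1) mod 3; (1|3)=+1, (1|3)=+1; (−1)^{6·4·1}·(+1)^4·(+1)^6 = +1.
v=37: a=37^0·(≡15), b=37^1·(≡33) mod 37; (15|37)=-1, (33|37)=+1; (−1)^{0·1·18}·(-1)^1·(+1)^0 = -1.
v=11: a=11^3·(≡2), b=11^0·(≡7) mod 11; (2|11)=-1, (7|11)=-1; (−1)^{3·0·5}·(-1)^0·(-1)^3 = -1.
v=5: a=5^0·(≡2), b=5^-4·(≡4) mod 5; (2|5)=-1, (4|5)=+1; (−1)^{0·-4·2}·(-1)^-4·(+1)^0 = +1.
v=2: v_2(a)=-10, v_2(b)=6; units ≡ 3, 1 (mod 8); ε·ε+αω+βω = 1·0+-10·0+6·1 ≡ 0  ⇒  (a,b)_2 = +1.
v=17: a=17^1·(≡3), b=17^-2·(≡1) mod 17; (3|17)=-1, (1|17)=+1; (−1)^{1·-2·8}·(-1)^-2·(+1)^1 = +1.
v=41: a=41^0·(≡4), b=41^1·(≡15) mod 41; (4|41)=+1, (15|41)=-1; (−1)^{0·1·20}·(+1)^1·(-1)^0 = +1.
v=∞: 187 > 0 and 80401 > 0  ⇒  (a,b)_∞ = +1.
v=53: a=53^0·(≡47), b=53^1·(≡14) mod 53; (47|53)=+1, (14|53)=-1; (−1)^{0·1·26}·(+1)^1·(-1)^0 = +1.
Ram(187, 80401) = {11, 37}; no ℚ_11-point on the conic.

[11, 37]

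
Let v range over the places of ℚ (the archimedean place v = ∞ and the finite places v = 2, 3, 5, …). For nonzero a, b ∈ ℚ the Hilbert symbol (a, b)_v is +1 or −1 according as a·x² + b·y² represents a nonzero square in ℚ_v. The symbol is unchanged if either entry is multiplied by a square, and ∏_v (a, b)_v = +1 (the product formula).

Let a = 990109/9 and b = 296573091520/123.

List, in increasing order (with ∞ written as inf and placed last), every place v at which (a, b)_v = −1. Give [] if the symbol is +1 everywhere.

Mod squares: a ≡ 589, b ≡ 308261985. Check v ∈ {∞, 2, 3, 5, 19, 23, 31, 37, 41, 43}.
v=2: v_2(a)=0, v_2(b)=6; units ≡ 5, 1 (mod 8); ε·ε+αω+βω = 0·0+0·0+6·1 ≡ 0  ⇒  (a,b)_2 = +1.
v=23: a=23^0·(≡21), b=23^1·(≡19) mod 23; (21|23)=-1, (19|23)=-1; (−1)^{0·1·11}·(-1)^1·(-1)^0 = -1.
v=∞: 589 > 0 and 308261985 > 0  ⇒  (a,b)_∞ = +1.
v=3: a=3^-2·(≡1), b=3^-1·(≡2) mod 3; (1|3)=+1, (2|3)=-1; (−1)^{-2·-1·1}·(+1)^-1·(-1)^-2 = +1.
v=5: a=5^0·(≡1), b=5^1·(≡3) mod 5; (1|5)=+1, (3|5)=-1; (−1)^{0·1·2}·(+1)^1·(-1)^0 = +1.
v=31: a=31^1·(≡1), b=31^1·(≡27) mod 31; (1|31)=+1, (27|31)=-1; (−1)^{1·1·15}·(+1)^1·(-1)^1 = +1.
v=41: a=41^2·(≡29), b=41^-1·(≡1) mod 41; (29|41)=-1, (1|41)=+1; (−1)^{2·-1·20}·(-1)^-1·(+1)^2 = -1.
v=43: a=43^0·(≡42), b=43^2·(≡38) mod 43; (42|43)=-1, (38|43)=+1; (−1)^{0·2·21}·(-1)^2·(+1)^0 = +1.
v=19: a=19^1·(≡12), b=19^1·(≡1) mod 19; (12|19)=-1, (1|19)=+1; (−1)^{1·1·9}·(-1)^1·(+1)^1 = +1.
v=37: a=37^0·(≡7), b=37^1·(≡27) mod 37; (7|37)=+1, (27|37)=+1; (−1)^{0·1·18}·(+1)^1·(+1)^0 = +1.
Ram(589, 308261985) = {23, 41}; no ℚ_23-point on the conic.

[23, 41]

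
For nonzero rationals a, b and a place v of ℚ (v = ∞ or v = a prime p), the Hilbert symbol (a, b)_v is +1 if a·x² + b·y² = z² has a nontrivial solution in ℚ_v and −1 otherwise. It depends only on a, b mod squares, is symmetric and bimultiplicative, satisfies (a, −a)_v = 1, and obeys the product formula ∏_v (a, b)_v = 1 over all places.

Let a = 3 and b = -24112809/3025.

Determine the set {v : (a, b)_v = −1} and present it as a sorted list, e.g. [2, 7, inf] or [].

Mod squares: a ≡ 3, b ≡ -161. Check v ∈ {∞, 2, 3, 5, 7, 11, 23, 43}.
v=11: a=11^0·(≡3), b=11^-2·(≡9) mod 11; (3|11)=+1, (9|11)=+1; (−1)^{0·-2·5}·(+1)^-2·(+1)^0 = +1.
v=2: v_2(a)=0, v_2(b)=0; units ≡ 3, 7 (mod 8); ε·ε+αω+βω = 1·1+0·0+0·1 ≡ 1  ⇒  (a,b)_2 = -1.
v=43: a=43^0·(≡3), b=43^2·(≡25) mod 43; (3|43)=-1, (25|43)=+1; (−1)^{0·2·21}·(-1)^2·(+1)^0 = +1.
v=3: a=3^1·(≡1), b=3^4·(≡1) mod 3; (1|3)=+1, (1|3)=+1; (−1)^{1·4·1}·(+1)^4·(+1)^1 = +1.
v=5: a=5^0·(≡3), b=5^-2·(≡1) mod 5; (3|5)=-1, (1|5)=+1; (−1)^{0·-2·2}·(-1)^-2·(+1)^0 = +1.
v=∞: 3 > 0 and -161 < 0  ⇒  (a,b)_∞ = +1.
v=23: a=23^0·(≡3), b=23^1·(≡6) mod 23; (3|23)=+1, (6|23)=+1; (−1)^{0·1·11}·(+1)^1·(+1)^0 = +1.
v=7: a=7^0·(≡3), b=7^1·(≡6) mod 7; (3|7)=-1, (6|7)=-1; (−1)^{0·1·3}·(-1)^1·(-1)^0 = -1.
Ram(3, -161) = {2, 7}; no ℚ_2-point on the conic.

[2, 7]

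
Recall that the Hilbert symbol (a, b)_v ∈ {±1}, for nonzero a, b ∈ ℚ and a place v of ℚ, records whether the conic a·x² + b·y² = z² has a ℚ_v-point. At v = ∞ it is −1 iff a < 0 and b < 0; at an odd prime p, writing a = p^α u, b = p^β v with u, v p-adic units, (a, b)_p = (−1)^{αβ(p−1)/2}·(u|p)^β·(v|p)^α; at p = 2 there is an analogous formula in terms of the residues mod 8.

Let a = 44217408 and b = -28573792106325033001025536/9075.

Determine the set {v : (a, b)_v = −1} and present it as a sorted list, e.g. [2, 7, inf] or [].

Mod squares: a ≡ 690897, b ≡ -4278. Check v ∈ {∞, 2, 3, 5, 7, 11, 17, 19, 23, 31}.
v=∞: 690897 > 0 and -4278 < 0  ⇒  (a,b)_∞ = +1.
v=23: a=23^1·(≡18), b=23^3·(≡10) mod 23; (18|23)=+1, (10|23)=-1; (−1)^{1·3·11}·(+1)^3·(-1)^1 = +1.
v=3: a=3^1·(≡1), b=3^-1·(≡2) mod 3; (1|3)=+1, (2|3)=-1; (−1)^{1·-1·1}·(+1)^-1·(-1)^1 = +1.
v=7: a=7^0·(≡4), b=7^8·(≡6) mod 7; (4|7)=+1, (6|7)=-1; (−1)^{0·8·3}·(+1)^8·(-1)^0 = +1.
v=19: a=19^1·(≡17), b=19^2·(≡16) mod 19; (17|19)=+1, (16|19)=+1; (−1)^{1·2·9}·(+1)^2·(+1)^1 = +1.
v=5: a=5^0·(≡3), b=5^-2·(≡3) mod 5; (3|5)=-1, (3|5)=-1; (−1)^{0·-2·2}·(-1)^-2·(-1)^0 = +1.
v=31: a=31^1·(≡27), b=31^3·(≡27) mod 31; (27|31)=-1, (27|31)=-1; (−1)^{1·3·15}·(-1)^3·(-1)^1 = -1.
v=11: a=11^0·(≡4), b=11^-2·(≡5) mod 11; (4|11)=+1, (5|11)=+1; (−1)^{0·-2·5}·(+1)^-2·(+1)^0 = +1.
v=17: a=17^1·(≡7), b=17^2·(≡14) mod 17; (7|17)=-1, (14|17)=-1; (−1)^{1·2·8}·(-1)^2·(-1)^1 = -1.
v=2: v_2(a)=6, v_2(b)=17; units ≡ 1, 5 (mod 8); ε·ε+αω+βω = 0·0+6·1+17·0 ≡ 0  ⇒  (a,b)_2 = +1.
|Ram(690897, -4278)| = 2, even; anisotropic at {17, 31}.

[17, 31]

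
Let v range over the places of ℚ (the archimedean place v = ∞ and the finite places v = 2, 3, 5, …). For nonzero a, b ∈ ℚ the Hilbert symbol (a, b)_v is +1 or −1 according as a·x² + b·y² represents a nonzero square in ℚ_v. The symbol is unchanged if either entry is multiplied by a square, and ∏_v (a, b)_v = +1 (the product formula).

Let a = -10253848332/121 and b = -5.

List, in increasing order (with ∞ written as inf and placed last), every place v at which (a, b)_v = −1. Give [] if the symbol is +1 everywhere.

[5, 13, 19, inf]

Mod squares: a ≡ -5187, b ≡ -5. Check v ∈ {∞, 2, 3, 5, 7, 11, 13, 19, 37}.
v=11: a=11^-2·(≡9), b=11^0·(≡6) mod 11; (9|11)=+1, (6|11)=-1; (−1)^{-2·0·5}·(+1)^0·(-1)^-2 = +1.
v=3: a=3^1·(≡2), b=3^0·(≡1) mod 3; (2|3)=-1, (1|3)=+1; (−1)^{1·0·1}·(-1)^0·(+1)^1 = +1.
v=2: v_2(a)=2, v_2(b)=0; units ≡ 5, 3 (mod 8); ε·ε+αω+βω = 0·1+2·1+0·1 ≡ 0  ⇒  (a,b)_2 = +1.
v=13: a=13^1·(≡4), b=13^0·(≡8) mod 13; (4|13)=+1, (8|13)=-1; (−1)^{1·0·6}·(+1)^0·(-1)^1 = -1.
v=5: a=5^0·(≡3), b=5^1·(≡4) mod 5; (3|5)=-1, (4|5)=+1; (−1)^{0·1·2}·(-1)^1·(+1)^0 = -1.
v=∞: -5187 < 0 and -5 < 0  ⇒  (a,b)_∞ = -1.
v=7: a=7^1·(≡4), b=7^0·(≡2) mod 7; (4|7)=+1, (2|7)=+1; (−1)^{1·0·3}·(+1)^0·(+1)^1 = +1.
v=19: a=19^3·(≡15), b=19^0·(≡14) mod 19; (15|19)=-1, (14|19)=-1; (−1)^{3·0·9}·(-1)^0·(-1)^3 = -1.
v=37: a=37^2·(≡3), b=37^0·(≡32) mod 37; (3|37)=+1, (32|37)=-1; (−1)^{2·0·18}·(+1)^0·(-1)^2 = +1.
|Ram(-5187, -5)| = 4, even; anisotropic at {5, 13, 19, ∞}.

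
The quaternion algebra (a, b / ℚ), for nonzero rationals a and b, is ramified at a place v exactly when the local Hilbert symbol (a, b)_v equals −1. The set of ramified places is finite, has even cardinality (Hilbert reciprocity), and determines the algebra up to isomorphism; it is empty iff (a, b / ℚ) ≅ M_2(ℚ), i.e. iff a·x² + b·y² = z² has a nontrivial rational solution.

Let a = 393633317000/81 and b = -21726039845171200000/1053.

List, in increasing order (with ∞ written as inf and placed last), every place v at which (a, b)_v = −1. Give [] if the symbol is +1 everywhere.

[5, 7]

(a, b) ≡ (770, -910) mod (ℚ^×)²; places V = {2, 3, 5, 7, 11, 13, 17, 19, ∞}.
(a,b)_5: α=3, u≡1; β=5, v≡2 (mod 5); (1|5)=+1, (2|5)=-1; sign (−1)^0·+1^5·-1^3 = -1.
(a,b)_17: α=2, u≡14; β=2, v≡4 (mod 17); (14|17)=-1, (4|17)=+1; sign (−1)^0·-1^2·+1^2 = +1.
(a,b)_13: α=0, u≡9; β=-1, v≡2 (mod 13); (9|13)=+1, (2|13)=-1; sign (−1)^0·+1^-1·-1^0 = +1.
(a,b)_19: α=2, u≡3; β=2, v≡3 (mod 19); (3|19)=-1, (3|19)=-1; sign (−1)^0·-1^2·-1^2 = +1.
(a,b)_3: α=-4, u≡2; β=-4, v≡2 (mod 3); (2|3)=-1, (2|3)=-1; sign (−1)^0·-1^-4·-1^-4 = +1.
(a,b)_11: α=1, u≡3; β=2, v≡9 (mod 11); (3|11)=+1, (9|11)=+1; sign (−1)^0·+1^2·+1^1 = +1.
(a,b)_∞: sgn(770)=+, sgn(-910)=−, so +1.
(a,b)_2: α=3, β=15; u≡1, v≡1 (mod 8); ε(u)ε(v)=0·0, αω(v)=3·0, βω(u)=15·0; sum ≡ 0  ⇒  +1.
(a,b)_7: α=3, u≡6; β=5, v≡5 (mod 7); (6|7)=-1, (5|7)=-1; sign (−1)^1·-1^5·-1^3 = -1.
Ram(770, -910) = {5, 7}; no ℚ_5-point on the conic.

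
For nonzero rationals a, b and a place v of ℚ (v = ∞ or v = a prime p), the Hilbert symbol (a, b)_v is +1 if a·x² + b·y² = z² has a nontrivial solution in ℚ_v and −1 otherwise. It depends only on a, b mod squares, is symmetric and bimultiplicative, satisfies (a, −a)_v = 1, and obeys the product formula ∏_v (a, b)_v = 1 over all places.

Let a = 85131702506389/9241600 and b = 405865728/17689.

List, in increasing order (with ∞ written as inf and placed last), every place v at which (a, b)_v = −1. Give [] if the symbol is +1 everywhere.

[31, 37]

(a, b) ≡ (8029, 37) mod (ℚ^×)²; places V = {2, 3, 5, 7, 11, 19, 23, 31, 37, ∞}.
(a,b)_23: α=2, u≡8; β=2, v≡22 (mod 23); (8|23)=+1, (22|23)=-1; sign (−1)^0·+1^2·-1^2 = +1.
(a,b)_11: α=4, u≡10; β=0, v≡4 (mod 11); (10|11)=-1, (4|11)=+1; sign (−1)^0·-1^0·+1^4 = +1.
(a,b)_31: α=1, u≡15; β=0, v≡3 (mod 31); (15|31)=-1, (3|31)=-1; sign (−1)^0·-1^0·-1^1 = -1.
(a,b)_5: α=-2, u≡1; β=0, v≡2 (mod 5); (1|5)=+1, (2|5)=-1; sign (−1)^0·+1^0·-1^-2 = +1.
(a,b)_2: α=-10, β=8; u≡5, v≡5 (mod 8); ε(u)ε(v)=0·0, αω(v)=-10·1, βω(u)=8·1; sum ≡ 0  ⇒  +1.
(a,b)_∞: sgn(8029)=+, sgn(37)=+, so +1.
(a,b)_7: α=1, u≡5; β=-2, v≡4 (mod 7); (5|7)=-1, (4|7)=+1; sign (−1)^0·-1^-2·+1^1 = +1.
(a,b)_19: α=-2, u≡16; β=-2, v≡14 (mod 19); (16|19)=+1, (14|19)=-1; sign (−1)^0·+1^-2·-1^-2 = +1.
(a,b)_37: α=3, u≡24; β=1, v≡34 (mod 37); (24|37)=-1, (34|37)=+1; sign (−1)^0·-1^1·+1^3 = -1.
(a,b)_3: α=0, u≡1; β=4, v≡1 (mod 3); (1|3)=+1, (1|3)=+1; sign (−1)^0·+1^4·+1^0 = +1.
(8029, 37 / ℚ) ramifies at {31, 37}: a division algebra.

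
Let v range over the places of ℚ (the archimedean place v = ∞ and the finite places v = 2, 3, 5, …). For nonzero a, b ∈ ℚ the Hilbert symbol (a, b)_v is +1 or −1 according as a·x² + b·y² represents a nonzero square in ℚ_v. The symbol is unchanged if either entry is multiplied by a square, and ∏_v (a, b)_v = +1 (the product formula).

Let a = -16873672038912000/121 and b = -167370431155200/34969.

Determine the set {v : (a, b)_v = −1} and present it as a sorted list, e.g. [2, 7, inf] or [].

[5, inf]

(a, b) ≡ (-3705, -3) mod (ℚ^×)²; places V = {2, 3, 5, 7, 11, 13, 17, 19, ∞}.
(a,b)_17: α=0, u≡2; β=-2, v≡3 (mod 17); (2|17)=+1, (3|17)=-1; sign (−1)^0·+1^-2·-1^0 = +1.
(a,b)_∞: sgn(-3705)=−, sgn(-3)=−, so -1.
(a,b)_13: α=3, u≡4; β=2, v≡3 (mod 13); (4|13)=+1, (3|13)=+1; sign (−1)^0·+1^2·+1^3 = +1.
(a,b)_19: α=3, u≡14; β=2, v≡11 (mod 19); (14|19)=-1, (11|19)=+1; sign (−1)^0·-1^2·+1^3 = +1.
(a,b)_3: α=7, u≡1; β=7, v≡2 (mod 3); (1|3)=+1, (2|3)=-1; sign (−1)^1·+1^7·-1^7 = +1.
(a,b)_5: α=3, u≡4; β=2, v≡3 (mod 5); (4|5)=+1, (3|5)=-1; sign (−1)^0·+1^2·-1^3 = -1.
(a,b)_2: α=12, β=10; u≡7, v≡5 (mod 8); ε(u)ε(v)=1·0, αω(v)=12·1, βω(u)=10·0; sum ≡ 0  ⇒  +1.
(a,b)_7: α=0, u≡5; β=2, v≡4 (mod 7); (5|7)=-1, (4|7)=+1; sign (−1)^0·-1^2·+1^0 = +1.
(a,b)_11: α=-2, u≡7; β=-2, v≡8 (mod 11); (7|11)=-1, (8|11)=-1; sign (−1)^0·-1^-2·-1^-2 = +1.
|Ram(-3705, -3)| = 2, even; anisotropic at {5, ∞}.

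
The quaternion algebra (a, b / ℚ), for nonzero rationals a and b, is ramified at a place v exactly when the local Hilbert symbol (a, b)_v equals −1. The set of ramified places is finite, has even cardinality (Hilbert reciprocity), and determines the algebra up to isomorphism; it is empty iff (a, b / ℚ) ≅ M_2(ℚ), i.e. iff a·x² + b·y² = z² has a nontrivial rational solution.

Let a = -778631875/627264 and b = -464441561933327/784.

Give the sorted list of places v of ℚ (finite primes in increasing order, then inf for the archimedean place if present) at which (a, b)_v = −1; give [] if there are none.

[29, 31, 43, inf]

(a, b) ≡ (-3451, -14663) mod (ℚ^×)²; places V = {2, 3, 5, 7, 11, 17, 19, 29, 31, 43, ∞}.
(a,b)_11: α=-2, u≡4; β=1, v≡4 (mod 11); (4|11)=+1, (4|11)=+1; sign (−1)^0·+1^1·+1^-2 = +1.
(a,b)_19: α=2, u≡7; β=4, v≡1 (mod 19); (7|19)=+1, (1|19)=+1; sign (−1)^0·+1^4·+1^2 = +1.
(a,b)_43: α=0, u≡28; β=1, v≡22 (mod 43); (28|43)=-1, (22|43)=-1; sign (−1)^0·-1^1·-1^0 = -1.
(a,b)_29: α=1, u≡17; β=2, v≡26 (mod 29); (17|29)=-1, (26|29)=-1; sign (−1)^0·-1^2·-1^1 = -1.
(a,b)_3: α=-4, u≡2; β=0, v≡1 (mod 3); (2|3)=-1, (1|3)=+1; sign (−1)^0·-1^0·+1^-4 = +1.
(a,b)_2: α=-6, β=-4; u≡5, v≡1 (mod 8); ε(u)ε(v)=0·0, αω(v)=-6·0, βω(u)=-4·1; sum ≡ 0  ⇒  +1.
(a,b)_7: α=1, u≡4; β=-2, v≡4 (mod 7); (4|7)=+1, (4|7)=+1; sign (−1)^0·+1^-2·+1^1 = +1.
(a,b)_31: α=0, u≡24; β=1, v≡24 (mod 31); (24|31)=-1, (24|31)=-1; sign (−1)^0·-1^1·-1^0 = -1.
(a,b)_∞: sgn(-3451)=−, sgn(-14663)=−, so -1.
(a,b)_5: α=4, u≡1; β=0, v≡2 (mod 5); (1|5)=+1, (2|5)=-1; sign (−1)^0·+1^0·-1^4 = +1.
(a,b)_17: α=1, u≡8; β=2, v≡2 (mod 17); (8|17)=+1, (2|17)=+1; sign (−1)^0·+1^2·+1^1 = +1.
(-3451, -14663 / ℚ) ramifies at {29, 31, 43, ∞}: a division algebra.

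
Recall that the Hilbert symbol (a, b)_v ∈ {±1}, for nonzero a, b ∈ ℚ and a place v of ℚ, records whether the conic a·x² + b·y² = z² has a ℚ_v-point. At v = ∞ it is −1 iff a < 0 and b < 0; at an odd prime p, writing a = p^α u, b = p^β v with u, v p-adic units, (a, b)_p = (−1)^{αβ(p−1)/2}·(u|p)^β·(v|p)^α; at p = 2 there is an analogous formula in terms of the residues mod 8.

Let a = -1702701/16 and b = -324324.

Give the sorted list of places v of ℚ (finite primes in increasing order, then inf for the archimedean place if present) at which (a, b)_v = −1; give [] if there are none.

Mod squares: a ≡ -429, b ≡ -1001. Check v ∈ {∞, 2, 3, 7, 11, 13}.
v=13: a=13^1·(≡8), b=13^1·(≡12) mod 13; (8|13)=-1, (12|13)=+1; (−1)^{1·1·6}·(-1)^1·(+1)^1 = -1.
v=3: a=3^5·(≡1), b=3^4·(≡1) mod 3; (1|3)=+1, (1|3)=+1; (−1)^{5·4·1}·(+1)^4·(+1)^5 = +1.
v=∞: -429 < 0 and -1001 < 0  ⇒  (a,b)_∞ = -1.
v=7: a=7^2·(≡3), b=7^1·(≡1) mod 7; (3|7)=-1, (1|7)=+1; (−1)^{2·1·3}·(-1)^1·(+1)^2 = -1.
v=11: a=11^1·(≡9), b=11^1·(≡7) mod 11; (9|11)=+1, (7|11)=-1; (−1)^{1·1·5}·(+1)^1·(-1)^1 = +1.
v=2: v_2(a)=-4, v_2(b)=2; units ≡ 3, 7 (mod 8); ε·ε+αω+βω = 1·1+-4·0+2·1 ≡ 1  ⇒  (a,b)_2 = -1.
|Ram(-429, -1001)| = 4, even; anisotropic at {2, 7, 13, ∞}.

[2, 7, 13, inf]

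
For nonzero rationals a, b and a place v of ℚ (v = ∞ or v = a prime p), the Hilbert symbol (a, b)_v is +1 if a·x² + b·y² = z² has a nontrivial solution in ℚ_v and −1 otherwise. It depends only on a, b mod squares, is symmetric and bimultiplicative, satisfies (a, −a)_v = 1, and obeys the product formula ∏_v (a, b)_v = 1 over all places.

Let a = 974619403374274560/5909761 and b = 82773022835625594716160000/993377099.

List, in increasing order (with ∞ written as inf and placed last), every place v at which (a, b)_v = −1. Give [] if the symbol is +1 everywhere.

(a, b) ≡ (1610, 451) mod (ℚ^×)²; places V = {2, 3, 5, 7, 11, 13, 17, 19, 23, 41, 43, 47, ∞}.
(a,b)_7: α=3, u≡5; β=4, v≡6 (mod 7); (5|7)=-1, (6|7)=-1; sign (−1)^0·-1^4·-1^3 = -1.
(a,b)_3: α=2, u≡2; β=8, v≡1 (mod 3); (2|3)=-1, (1|3)=+1; sign (−1)^0·-1^8·+1^2 = +1.
(a,b)_23: α=1, u≡6; β=2, v≡17 (mod 23); (6|23)=+1, (17|23)=-1; sign (−1)^0·+1^2·-1^1 = -1.
(a,b)_17: α=-2, u≡5; β=-2, v≡2 (mod 17); (5|17)=-1, (2|17)=+1; sign (−1)^0·-1^-2·+1^-2 = +1.
(a,b)_5: α=1, u≡2; β=4, v≡4 (mod 5); (2|5)=-1, (4|5)=+1; sign (−1)^0·-1^4·+1^1 = +1.
(a,b)_13: α=-2, u≡7; β=-2, v≡4 (mod 13); (7|13)=-1, (4|13)=+1; sign (−1)^0·-1^-2·+1^-2 = +1.
(a,b)_41: α=2, u≡26; β=1, v≡28 (mod 41); (26|41)=-1, (28|41)=-1; sign (−1)^0·-1^1·-1^2 = -1.
(a,b)_47: α=2, u≡42; β=0, v≡7 (mod 47); (42|47)=+1, (7|47)=+1; sign (−1)^0·+1^0·+1^2 = +1.
(a,b)_19: α=2, u≡14; β=2, v≡8 (mod 19); (14|19)=-1, (8|19)=-1; sign (−1)^0·-1^2·-1^2 = +1.
(a,b)_43: α=0, u≡5; β=-2, v≡24 (mod 43); (5|43)=-1, (24|43)=+1; sign (−1)^0·-1^-2·+1^0 = +1.
(a,b)_11: α=-2, u≡1; β=-1, v≡7 (mod 11); (1|11)=+1, (7|11)=-1; sign (−1)^0·+1^-1·-1^-2 = +1.
(a,b)_∞: sgn(1610)=+, sgn(451)=+, so +1.
(a,b)_2: α=11, β=30; u≡5, v≡3 (mod 8); ε(u)ε(v)=0·1, αω(v)=11·1, βω(u)=30·1; sum ≡ 1  ⇒  -1.
|Ram(1610, 451)| = 4, even; anisotropic at {2, 7, 23, 41}.

[2, 7, 23, 41]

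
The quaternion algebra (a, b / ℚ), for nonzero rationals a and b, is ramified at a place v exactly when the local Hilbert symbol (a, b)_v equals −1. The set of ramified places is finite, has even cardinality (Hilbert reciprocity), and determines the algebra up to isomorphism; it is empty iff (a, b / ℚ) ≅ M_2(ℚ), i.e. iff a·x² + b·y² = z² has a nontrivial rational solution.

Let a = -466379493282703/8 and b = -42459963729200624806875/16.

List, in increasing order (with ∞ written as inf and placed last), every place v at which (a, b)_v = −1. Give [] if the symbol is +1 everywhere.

[2, 7, 13, 17, 23, inf]

(a, b) ≡ (-89726, -2139) mod (ℚ^×)²; places V = {2, 3, 5, 7, 11, 13, 17, 23, 29, 31, ∞}.
(a,b)_11: α=2, u≡1; β=0, v≡10 (mod 11); (1|11)=+1, (10|11)=-1; sign (−1)^0·+1^0·-1^2 = +1.
(a,b)_29: α=1, u≡5; β=2, v≡9 (mod 29); (5|29)=+1, (9|29)=+1; sign (−1)^0·+1^2·+1^1 = +1.
(a,b)_17: α=1, u≡1; β=2, v≡14 (mod 17); (1|17)=+1, (14|17)=-1; sign (−1)^0·+1^2·-1^1 = -1.
(a,b)_3: α=0, u≡1; β=3, v≡1 (mod 3); (1|3)=+1, (1|3)=+1; sign (−1)^0·+1^3·+1^0 = +1.
(a,b)_∞: sgn(-89726)=−, sgn(-2139)=−, so -1.
(a,b)_31: α=2, u≡1; β=3, v≡29 (mod 31); (1|31)=+1, (29|31)=-1; sign (−1)^0·+1^3·-1^2 = +1.
(a,b)_5: α=0, u≡4; β=4, v≡4 (mod 5); (4|5)=+1, (4|5)=+1; sign (−1)^0·+1^4·+1^0 = +1.
(a,b)_7: α=1, u≡6; β=0, v≡5 (mod 7); (6|7)=-1, (5|7)=-1; sign (−1)^0·-1^0·-1^1 = -1.
(a,b)_2: α=-3, β=-4; u≡1, v≡5 (mod 8); ε(u)ε(v)=0·0, αω(v)=-3·1, βω(u)=-4·0; sum ≡ 1  ⇒  -1.
(a,b)_13: α=3, u≡1; β=4, v≡7 (mod 13); (1|13)=+1, (7|13)=-1; sign (−1)^0·+1^4·-1^3 = -1.
(a,b)_23: α=2, u≡22; β=3, v≡10 (mod 23); (22|23)=-1, (10|23)=-1; sign (−1)^0·-1^3·-1^2 = -1.
(-89726, -2139 / ℚ) ramifies at {2, 7, 13, 17, 23, ∞}: a division algebra.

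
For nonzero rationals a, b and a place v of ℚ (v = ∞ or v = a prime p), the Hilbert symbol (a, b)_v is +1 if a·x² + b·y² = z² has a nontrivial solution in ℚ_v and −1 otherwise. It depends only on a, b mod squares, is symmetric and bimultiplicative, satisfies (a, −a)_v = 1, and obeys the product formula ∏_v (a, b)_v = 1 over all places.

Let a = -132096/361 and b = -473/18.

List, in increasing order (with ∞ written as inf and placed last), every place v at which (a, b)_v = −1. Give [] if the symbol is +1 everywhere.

[2, 3, 43, inf]

(a, b) ≡ (-129, -946) mod (ℚ^×)²; places V = {2, 3, 11, 19, 43, ∞}.
(a,b)_2: α=10, β=-1; u≡7, v≡7 (mod 8); ε(u)ε(v)=1·1, αω(v)=10·0, βω(u)=-1·0; sum ≡ 1  ⇒  -1.
(a,b)_∞: sgn(-129)=−, sgn(-946)=−, so -1.
(a,b)_19: α=-2, u≡11; β=0, v≡17 (mod 19); (11|19)=+1, (17|19)=+1; sign (−1)^0·+1^0·+1^-2 = +1.
(a,b)_43: α=1, u≡9; β=1, v≡40 (mod 43); (9|43)=+1, (40|43)=+1; sign (−1)^1·+1^1·+1^1 = -1.
(a,b)_3: α=1, u≡2; β=-2, v≡2 (mod 3); (2|3)=-1, (2|3)=-1; sign (−1)^0·-1^-2·-1^1 = -1.
(a,b)_11: α=0, u≡4; β=1, v≡8 (mod 11); (4|11)=+1, (8|11)=-1; sign (−1)^0·+1^1·-1^0 = +1.
(-129, -946 / ℚ) ramifies at {2, 3, 43, ∞}: a division algebra.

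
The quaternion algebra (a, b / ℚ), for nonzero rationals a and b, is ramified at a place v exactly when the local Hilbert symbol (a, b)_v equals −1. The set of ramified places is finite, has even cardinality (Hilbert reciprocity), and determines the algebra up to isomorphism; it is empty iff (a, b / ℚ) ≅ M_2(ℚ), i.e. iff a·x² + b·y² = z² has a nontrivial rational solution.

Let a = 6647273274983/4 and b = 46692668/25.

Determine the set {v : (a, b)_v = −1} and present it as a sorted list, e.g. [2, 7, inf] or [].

[2, 11, 37, 43]

Mod squares: a ≡ 3595063967, b ≡ 11673167. Check v ∈ {∞, 2, 5, 11, 17, 19, 23, 29, 37, 41, 43}.
v=23: a=23^1·(≡1), b=23^1·(≡22) mod 23; (1|23)=+1, (22|23)=-1; (−1)^{1·1·11}·(+1)^1·(-1)^1 = +1.
v=41: a=41^1·(≡1), b=41^0·(≡37) mod 41; (1|41)=+1, (37|41)=+1; (−1)^{1·0·20}·(+1)^0·(+1)^1 = +1.
v=17: a=17^1·(≡5), b=17^0·(≡16) mod 17; (5|17)=-1, (16|17)=+1; (−1)^{1·0·8}·(-1)^0·(+1)^1 = +1.
v=37: a=37^1·(≡36), b=37^1·(≡15) mod 37; (36|37)=+1, (15|37)=-1; (−1)^{1·1·18}·(+1)^1·(-1)^1 = -1.
v=2: v_2(a)=-2, v_2(b)=2; units ≡ 7, 7 (mod 8); ε·ε+αω+βω = 1·1+-2·0+2·0 ≡ 1  ⇒  (a,b)_2 = -1.
v=19: a=19^1·(≡8), b=19^0·(≡9) mod 19; (8|19)=-1, (9|19)=+1; (−1)^{1·0·9}·(-1)^0·(+1)^1 = +1.
v=∞: 3595063967 > 0 and 11673167 > 0  ⇒  (a,b)_∞ = +1.
v=29: a=29^1·(≡11), b=29^1·(≡26) mod 29; (11|29)=-1, (26|29)=-1; (−1)^{1·1·14}·(-1)^1·(-1)^1 = +1.
v=5: a=5^0·(≡2), b=5^-2·(≡3) mod 5; (2|5)=-1, (3|5)=-1; (−1)^{0·-2·2}·(-1)^-2·(-1)^0 = +1.
v=11: a=11^1·(≡4), b=11^1·(≡3) mod 11; (4|11)=+1, (3|11)=+1; (−1)^{1·1·5}·(+1)^1·(+1)^1 = -1.
v=43: a=43^2·(≡19), b=43^1·(≡36) mod 43; (19|43)=-1, (36|43)=+1; (−1)^{2·1·21}·(-1)^1·(+1)^2 = -1.
Ram(3595063967, 11673167) = {2, 11, 37, 43}; no ℚ_2-point on the conic.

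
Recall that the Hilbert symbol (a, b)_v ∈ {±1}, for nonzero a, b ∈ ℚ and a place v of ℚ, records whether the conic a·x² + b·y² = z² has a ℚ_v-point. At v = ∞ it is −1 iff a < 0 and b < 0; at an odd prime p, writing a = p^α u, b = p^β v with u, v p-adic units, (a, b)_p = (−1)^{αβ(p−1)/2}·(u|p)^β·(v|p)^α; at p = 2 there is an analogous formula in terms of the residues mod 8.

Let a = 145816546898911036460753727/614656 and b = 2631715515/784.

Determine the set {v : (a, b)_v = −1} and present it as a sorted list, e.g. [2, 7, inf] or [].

[2, 5, 13, 17]

Mod squares: a ≡ 663, b ≡ 3315. Check v ∈ {∞, 2, 3, 5, 7, 11, 13, 17}.
v=13: a=13^3·(≡9), b=13^1·(≡7) mod 13; (9|13)=+1, (7|13)=-1; (−1)^{3·1·6}·(+1)^1·(-1)^3 = -1.
v=3: a=3^27·(≡2), b=3^9·(≡1) mod 3; (2|3)=-1, (1|3)=+1; (−1)^{27·9·1}·(-1)^9·(+1)^27 = +1.
v=17: a=17^3·(≡5), b=17^1·(≡9) mod 17; (5|17)=-1, (9|17)=+1; (−1)^{3·1·8}·(-1)^1·(+1)^3 = -1.
v=5: a=5^0·(≡2), b=5^1·(≡2) mod 5; (2|5)=-1, (2|5)=-1; (−1)^{0·1·2}·(-1)^1·(-1)^0 = -1.
v=11: a=11^6·(≡1), b=11^2·(≡3) mod 11; (1|11)=+1, (3|11)=+1; (−1)^{6·2·5}·(+1)^2·(+1)^6 = +1.
v=2: v_2(a)=-8, v_2(b)=-4; units ≡ 7, 3 (mod 8); ε·ε+αω+βω = 1·1+-8·1+-4·0 ≡ 1  ⇒  (a,b)_2 = -1.
v=7: a=7^-4·(≡5), b=7^-2·(≡1) mod 7; (5|7)=-1, (1|7)=+1; (−1)^{-4·-2·3}·(-1)^-2·(+1)^-4 = +1.
v=∞: 663 > 0 and 3315 > 0  ⇒  (a,b)_∞ = +1.
Ram(663, 3315) = {2, 5, 13, 17}; no ℚ_2-point on the conic.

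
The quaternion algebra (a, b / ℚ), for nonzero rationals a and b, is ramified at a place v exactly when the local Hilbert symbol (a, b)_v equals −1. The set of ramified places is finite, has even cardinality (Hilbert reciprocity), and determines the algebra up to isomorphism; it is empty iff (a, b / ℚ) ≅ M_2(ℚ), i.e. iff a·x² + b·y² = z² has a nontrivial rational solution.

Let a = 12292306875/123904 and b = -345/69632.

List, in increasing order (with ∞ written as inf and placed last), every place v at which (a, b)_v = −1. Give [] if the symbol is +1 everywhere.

(a, b) ≡ (51, -5865) mod (ℚ^×)²; places V = {2, 3, 5, 11, 17, 23, ∞}.
(a,b)_2: α=-10, β=-12; u≡3, v≡7 (mod 8); ε(u)ε(v)=1·1, αω(v)=-10·0, βω(u)=-12·1; sum ≡ 1  ⇒  -1.
(a,b)_11: α=-2, u≡2; β=0, v≡9 (mod 11); (2|11)=-1, (9|11)=+1; sign (−1)^0·-1^0·+1^-2 = +1.
(a,b)_3: α=7, u≡2; β=1, v≡1 (mod 3); (2|3)=-1, (1|3)=+1; sign (−1)^1·-1^1·+1^7 = +1.
(a,b)_5: α=4, u≡4; β=1, v≡3 (mod 5); (4|5)=+1, (3|5)=-1; sign (−1)^0·+1^1·-1^4 = +1.
(a,b)_17: α=1, u≡6; β=-1, v≡5 (mod 17); (6|17)=-1, (5|17)=-1; sign (−1)^0·-1^-1·-1^1 = +1.
(a,b)_23: α=2, u≡7; β=1, v≡7 (mod 23); (7|23)=-1, (7|23)=-1; sign (−1)^0·-1^1·-1^2 = -1.
(a,b)_∞: sgn(51)=+, sgn(-5865)=−, so +1.
|Ram(51, -5865)| = 2, even; anisotropic at {2, 23}.

[2, 23]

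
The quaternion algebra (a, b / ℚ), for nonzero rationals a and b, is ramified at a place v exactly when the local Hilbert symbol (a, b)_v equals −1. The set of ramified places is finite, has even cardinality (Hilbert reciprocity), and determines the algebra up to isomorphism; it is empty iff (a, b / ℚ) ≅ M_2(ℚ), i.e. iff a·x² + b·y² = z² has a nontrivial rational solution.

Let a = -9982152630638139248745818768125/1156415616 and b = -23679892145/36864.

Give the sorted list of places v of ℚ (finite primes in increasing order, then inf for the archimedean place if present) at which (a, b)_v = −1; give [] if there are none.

(a, b) ≡ (-19444906, -2859545) mod (ℚ^×)²; places V = {2, 3, 5, 7, 13, 17, 19, 29, 37, 41, ∞}.
(a,b)_7: α=2, u≡1; β=2, v≡2 (mod 7); (1|7)=+1, (2|7)=+1; sign (−1)^0·+1^2·+1^2 = +1.
(a,b)_19: α=2, u≡4; β=0, v≡10 (mod 19); (4|19)=+1, (10|19)=-1; sign (−1)^0·+1^0·-1^2 = +1.
(a,b)_37: α=3, u≡30; β=1, v≡20 (mod 37); (30|37)=+1, (20|37)=-1; sign (−1)^0·+1^1·-1^3 = -1.
(a,b)_3: α=-12, u≡2; β=-2, v≡1 (mod 3); (2|3)=-1, (1|3)=+1; sign (−1)^0·-1^-2·+1^-12 = +1.
(a,b)_5: α=4, u≡1; β=1, v≡4 (mod 5); (1|5)=+1, (4|5)=+1; sign (−1)^0·+1^1·+1^4 = +1.
(a,b)_29: α=3, u≡20; β=1, v≡13 (mod 29); (20|29)=+1, (13|29)=+1; sign (−1)^0·+1^1·+1^3 = +1.
(a,b)_13: α=9, u≡6; β=3, v≡6 (mod 13); (6|13)=-1, (6|13)=-1; sign (−1)^0·-1^3·-1^9 = +1.
(a,b)_2: α=-7, β=-12; u≡3, v≡7 (mod 8); ε(u)ε(v)=1·1, αω(v)=-7·0, βω(u)=-12·1; sum ≡ 1  ⇒  -1.
(a,b)_17: α=-1, u≡6; β=0, v≡2 (mod 17); (6|17)=-1, (2|17)=+1; sign (−1)^0·-1^0·+1^-1 = +1.
(a,b)_41: α=3, u≡27; β=1, v≡9 (mod 41); (27|41)=-1, (9|41)=+1; sign (−1)^0·-1^1·+1^3 = -1.
(a,b)_∞: sgn(-19444906)=−, sgn(-2859545)=−, so -1.
|Ram(-19444906, -2859545)| = 4, even; anisotropic at {2, 37, 41, ∞}.

[2, 37, 41, inf]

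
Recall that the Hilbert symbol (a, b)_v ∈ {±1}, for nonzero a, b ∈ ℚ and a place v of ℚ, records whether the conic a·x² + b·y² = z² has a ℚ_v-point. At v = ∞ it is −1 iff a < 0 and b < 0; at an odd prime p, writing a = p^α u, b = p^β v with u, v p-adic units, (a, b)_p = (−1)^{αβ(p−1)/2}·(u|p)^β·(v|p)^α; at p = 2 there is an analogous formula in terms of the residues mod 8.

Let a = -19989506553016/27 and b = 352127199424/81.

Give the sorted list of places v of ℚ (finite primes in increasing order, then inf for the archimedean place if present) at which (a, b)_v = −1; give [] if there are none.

Mod squares: a ≡ -8778, b ≡ 19. Check v ∈ {∞, 2, 3, 7, 11, 13, 17, 19}.
v=13: a=13^2·(≡12), b=13^2·(≡7) mod 13; (12|13)=+1, (7|13)=-1; (−1)^{2·2·6}·(+1)^2·(-1)^2 = +1.
v=3: a=3^-3·(≡2), b=3^-4·(≡1) mod 3; (2|3)=-1, (1|3)=+1; (−1)^{-3·-4·1}·(-1)^-4·(+1)^-3 = +1.
v=11: a=11^3·(≡4), b=11^2·(≡2) mod 11; (4|11)=+1, (2|11)=-1; (−1)^{3·2·5}·(+1)^2·(-1)^3 = -1.
v=∞: -8778 < 0 and 19 > 0  ⇒  (a,b)_∞ = +1.
v=2: v_2(a)=3, v_2(b)=6; units ≡ 3, 3 (mod 8); ε·ε+αω+βω = 1·1+3·1+6·1 ≡ 0  ⇒  (a,b)_2 = +1.
v=19: a=19^1·(≡15), b=19^1·(≡4) mod 19; (15|19)=-1, (4|19)=+1; (−1)^{1·1·9}·(-1)^1·(+1)^1 = +1.
v=17: a=17^4·(≡5), b=17^2·(≡8) mod 17; (5|17)=-1, (8|17)=+1; (−1)^{4·2·8}·(-1)^2·(+1)^4 = +1.
v=7: a=7^1·(≡6), b=7^2·(≡5) mod 7; (6|7)=-1, (5|7)=-1; (−1)^{1·2·3}·(-1)^2·(-1)^1 = -1.
Ram(-8778, 19) = {7, 11}; no ℚ_7-point on the conic.

[7, 11]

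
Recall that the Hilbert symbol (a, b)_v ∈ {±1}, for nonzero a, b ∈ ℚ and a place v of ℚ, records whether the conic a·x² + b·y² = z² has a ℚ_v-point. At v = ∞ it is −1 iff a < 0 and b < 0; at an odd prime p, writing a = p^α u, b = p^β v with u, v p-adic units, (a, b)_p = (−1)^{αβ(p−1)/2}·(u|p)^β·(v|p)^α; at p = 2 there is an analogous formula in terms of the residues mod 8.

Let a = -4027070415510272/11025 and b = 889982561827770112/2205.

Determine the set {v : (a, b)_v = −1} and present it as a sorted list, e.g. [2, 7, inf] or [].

[5, 43]

(a, b) ≡ (-1905803, 2105912315) mod (ℚ^×)²; places V = {2, 3, 5, 7, 13, 17, 23, 41, 43, 47, ∞}.
(a,b)_41: α=1, u≡19; β=1, v≡38 (mod 41); (19|41)=-1, (38|41)=-1; sign (−1)^0·-1^1·-1^1 = +1.
(a,b)_43: α=1, u≡26; β=1, v≡37 (mod 43); (26|43)=-1, (37|43)=-1; sign (−1)^1·-1^1·-1^1 = -1.
(a,b)_2: α=8, β=8; u≡5, v≡3 (mod 8); ε(u)ε(v)=0·1, αω(v)=8·1, βω(u)=8·1; sum ≡ 0  ⇒  +1.
(a,b)_3: α=-2, u≡1; β=-2, v≡2 (mod 3); (1|3)=+1, (2|3)=-1; sign (−1)^0·+1^-2·-1^-2 = +1.
(a,b)_47: α=1, u≡7; β=1, v≡20 (mod 47); (7|47)=+1, (20|47)=-1; sign (−1)^1·+1^1·-1^1 = +1.
(a,b)_13: α=4, u≡10; β=5, v≡8 (mod 13); (10|13)=+1, (8|13)=-1; sign (−1)^0·+1^5·-1^4 = +1.
(a,b)_5: α=-2, u≡3; β=-1, v≡2 (mod 5); (3|5)=-1, (2|5)=-1; sign (−1)^0·-1^-1·-1^-2 = -1.
(a,b)_∞: sgn(-1905803)=−, sgn(2105912315)=+, so +1.
(a,b)_7: α=-2, u≡3; β=-2, v≡3 (mod 7); (3|7)=-1, (3|7)=-1; sign (−1)^0·-1^-2·-1^-2 = +1.
(a,b)_23: α=1, u≡12; β=1, v≡11 (mod 23); (12|23)=+1, (11|23)=-1; sign (−1)^1·+1^1·-1^1 = +1.
(a,b)_17: α=2, u≡15; β=3, v≡11 (mod 17); (15|17)=+1, (11|17)=-1; sign (−1)^0·+1^3·-1^2 = +1.
|Ram(-1905803, 2105912315)| = 2, even; anisotropic at {5, 43}.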